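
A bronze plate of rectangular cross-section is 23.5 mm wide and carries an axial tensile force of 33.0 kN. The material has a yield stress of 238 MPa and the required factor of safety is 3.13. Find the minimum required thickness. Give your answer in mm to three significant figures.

σ_allow = 238/3.13 = 76.04 MPa.
Required area A = F/σ_allow = 33000/76.04 = 434.0 mm².
t = A/w = 434.0/23.5 = 18.47 mm.

t = 18.5 mm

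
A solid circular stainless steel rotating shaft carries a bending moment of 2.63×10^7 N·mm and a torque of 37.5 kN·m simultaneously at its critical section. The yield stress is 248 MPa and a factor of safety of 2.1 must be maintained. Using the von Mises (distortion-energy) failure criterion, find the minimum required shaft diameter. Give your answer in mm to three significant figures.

d = 153 mm

σ_allow = σ_y/n = 248/2.1 = 118.1 MPa.
For a solid shaft σ_b = 32M/(πd³) and τ = 16T/(πd³), so the von Mises stress is σ' = (16/πd³)·√(4M²+3T²).
√(4M²+3T²) = √(4×(2.630×10^7)² + 3×(3.750×10^7)²) = 8.358×10^7 N·mm.
d³ = 16×8.358×10^7/(π×118.1) = 3.604×10^6 mm³.
d = 153.3 mm.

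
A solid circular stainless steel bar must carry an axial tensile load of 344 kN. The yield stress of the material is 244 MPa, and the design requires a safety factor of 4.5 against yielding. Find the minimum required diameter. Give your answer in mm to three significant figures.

Allowable stress σ_allow = 244/4.5 = 54.22 MPa.
Required area A = F/σ_allow = 344000/54.22 = 6344 mm².
A = πd²/4 → d = √(4A/π) = 89.88 mm.

d = 89.9 mm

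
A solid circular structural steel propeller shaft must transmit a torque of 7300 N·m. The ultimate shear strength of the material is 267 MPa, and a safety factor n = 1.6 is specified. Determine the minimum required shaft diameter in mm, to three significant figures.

Allowable shear stress τ_allow = 267/1.6 = 166.9 MPa.
For a solid shaft τ = 16T/(πd³), so d³ = 16T/(π τ_allow) = 16×7300000/(π×166.9) = 222800 mm³.
d = (222800)^(1/3) = 60.62 mm.

d = 60.6 mm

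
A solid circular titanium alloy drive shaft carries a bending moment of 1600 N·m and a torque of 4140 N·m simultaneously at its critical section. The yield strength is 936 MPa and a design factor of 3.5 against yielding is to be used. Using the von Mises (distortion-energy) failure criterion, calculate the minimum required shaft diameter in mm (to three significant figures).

σ_allow = σ_y/n = 936/3.5 = 267.4 MPa.
For a solid shaft σ_b = 32M/(πd³) and τ = 16T/(πd³), so the von Mises stress is σ' = (16/πd³)·√(4M²+3T²).
√(4M²+3T²) = √(4×(1.600×10^6)² + 3×(4.140×10^6)²) = 7.852×10^6 N·mm.
d³ = 16×7.852×10^6/(π×267.4) = 149500 mm³.
d = 53.08 mm.

d = 53.1 mm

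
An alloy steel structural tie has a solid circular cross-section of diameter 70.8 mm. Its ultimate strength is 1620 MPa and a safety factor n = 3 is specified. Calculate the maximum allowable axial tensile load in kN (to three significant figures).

F_allow = 2130 kN

σ_allow = 1620/3 = 540.0 MPa.
A = πd²/4 = π×70.8²/4 = 3937 mm².
F_allow = σ_allow × A = 540.0×3937 = 2.126×10^6 N.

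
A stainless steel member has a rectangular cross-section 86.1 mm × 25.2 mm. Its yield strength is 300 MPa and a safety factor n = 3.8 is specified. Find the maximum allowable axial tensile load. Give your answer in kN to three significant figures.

σ_allow = 300/3.8 = 78.95 MPa.
A = 86.1×25.2 = 2170 mm².
F_allow = σ_allow × A = 78.95×2170 = 171300 N.

F_allow = 171 kN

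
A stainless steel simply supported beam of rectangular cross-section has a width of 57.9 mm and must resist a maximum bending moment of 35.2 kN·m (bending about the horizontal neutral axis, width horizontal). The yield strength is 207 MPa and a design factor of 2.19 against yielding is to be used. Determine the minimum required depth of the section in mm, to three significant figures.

h = 196 mm

σ_allow = 207/2.19 = 94.52 MPa.
For a rectangular section σ = 6M/(bh²), so h² = 6M/(b σ_allow) = 6×3.5200×10^7/(57.9×94.52) = 38590 mm².
h = 196.4 mm.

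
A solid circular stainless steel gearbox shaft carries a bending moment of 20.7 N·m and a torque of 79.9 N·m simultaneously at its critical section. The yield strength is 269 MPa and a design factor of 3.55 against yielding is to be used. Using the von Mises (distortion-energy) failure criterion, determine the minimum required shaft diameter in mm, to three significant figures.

σ_allow = σ_y/n = 269/3.55 = 75.77 MPa.
For a solid shaft σ_b = 32M/(πd³) and τ = 16T/(πd³), so the von Mises stress is σ' = (16/πd³)·√(4M²+3T²).
√(4M²+3T²) = √(4×(20700)² + 3×(79900)²) = 144500 N·mm.
d³ = 16×144500/(π×75.77) = 9709 mm³.
d = 21.33 mm.

d = 21.3 mm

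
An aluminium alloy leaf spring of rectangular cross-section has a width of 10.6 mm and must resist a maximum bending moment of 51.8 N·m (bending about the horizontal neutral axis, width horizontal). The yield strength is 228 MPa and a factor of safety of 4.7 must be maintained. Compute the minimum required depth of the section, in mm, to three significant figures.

σ_allow = 228/4.7 = 48.51 MPa.
For a rectangular section σ = 6M/(bh²), so h² = 6M/(b σ_allow) = 6×51800/(10.6×48.51) = 604.4 mm².
h = 24.58 mm.

h = 24.6 mm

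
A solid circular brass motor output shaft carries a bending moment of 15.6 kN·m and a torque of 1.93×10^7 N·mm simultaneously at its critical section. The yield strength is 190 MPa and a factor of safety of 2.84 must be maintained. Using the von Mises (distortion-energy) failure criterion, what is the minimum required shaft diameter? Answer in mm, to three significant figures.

σ_allow = σ_y/n = 190/2.84 = 66.90 MPa.
For a solid shaft σ_b = 32M/(πd³) and τ = 16T/(πd³), so the von Mises stress is σ' = (16/πd³)·√(4M²+3T²).
√(4M²+3T²) = √(4×(1.560×10^7)² + 3×(1.930×10^7)²) = 4.573×10^7 N·mm.
d³ = 16×4.573×10^7/(π×66.90) = 3.481×10^6 mm³.
d = 151.6 mm.

d = 152 mm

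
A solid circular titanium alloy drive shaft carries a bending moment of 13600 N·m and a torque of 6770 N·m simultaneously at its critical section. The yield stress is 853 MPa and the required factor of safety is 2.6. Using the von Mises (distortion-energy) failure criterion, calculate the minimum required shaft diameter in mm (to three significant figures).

d = 77.2 mm

σ_allow = σ_y/n = 853/2.6 = 328.1 MPa.
For a solid shaft σ_b = 32M/(πd³) and τ = 16T/(πd³), so the von Mises stress is σ' = (16/πd³)·√(4M²+3T²).
√(4M²+3T²) = √(4×(1.360×10^7)² + 3×(6.770×10^6)²) = 2.962×10^7 N·mm.
d³ = 16×2.962×10^7/(π×328.1) = 459800 mm³.
d = 77.18 mm.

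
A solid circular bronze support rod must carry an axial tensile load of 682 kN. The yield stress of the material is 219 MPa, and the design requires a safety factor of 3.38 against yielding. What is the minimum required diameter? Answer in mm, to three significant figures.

Allowable stress σ_allow = 219/3.38 = 64.79 MPa.
Required area A = F/σ_allow = 682000/64.79 = 10530 mm².
A = πd²/4 → d = √(4A/π) = 115.8 mm.

d = 116 mm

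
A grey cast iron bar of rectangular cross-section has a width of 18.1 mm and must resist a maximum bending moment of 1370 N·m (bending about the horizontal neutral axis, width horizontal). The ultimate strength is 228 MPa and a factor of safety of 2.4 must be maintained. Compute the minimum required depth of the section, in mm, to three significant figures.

h = 69.1 mm

σ_allow = 228/2.4 = 95.00 MPa.
For a rectangular section σ = 6M/(bh²), so h² = 6M/(b σ_allow) = 6×1370000/(18.1×95.00) = 4780 mm².
h = 69.14 mm.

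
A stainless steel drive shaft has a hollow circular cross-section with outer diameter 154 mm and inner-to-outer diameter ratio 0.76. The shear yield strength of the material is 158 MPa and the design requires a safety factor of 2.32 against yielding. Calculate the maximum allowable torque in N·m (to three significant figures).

T_allow = 32500 N·m

τ_allow = 158/2.32 = 68.10 MPa.
For a hollow shaft T_allow = τ_allow·πd_o³(1−k⁴)/16 with 1−k⁴ = 0.6664, so πd_o³(1−k⁴)/16 = 477900 mm³.
T_allow = 68.10×477900 = 3.254×10^7 N·mm = 32540 N·m.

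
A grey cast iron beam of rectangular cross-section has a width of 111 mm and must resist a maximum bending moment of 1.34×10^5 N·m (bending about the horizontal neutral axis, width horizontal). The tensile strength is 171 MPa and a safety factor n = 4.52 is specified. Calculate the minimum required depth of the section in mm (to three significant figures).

h = 438 mm

σ_allow = 171/4.52 = 37.83 MPa.
For a rectangular section σ = 6M/(bh²), so h² = 6M/(b σ_allow) = 6×1.3400×10^8/(111×37.83) = 191500 mm².
h = 437.6 mm.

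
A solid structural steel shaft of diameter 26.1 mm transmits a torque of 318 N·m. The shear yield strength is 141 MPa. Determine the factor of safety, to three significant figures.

n = 1.55

τ = 16T/(πd³) = 16×318000/(π×26.1³) = 91.09 MPa.
n = τ_limit/τ = 141/91.09 = 1.548.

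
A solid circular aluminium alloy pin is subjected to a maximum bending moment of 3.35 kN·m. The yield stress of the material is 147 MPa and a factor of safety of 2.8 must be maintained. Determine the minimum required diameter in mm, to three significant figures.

σ_allow = 147/2.8 = 52.50 MPa.
For a solid circular section σ = 32M/(πd³), so d³ = 32M/(π σ_allow) = 32×3350000/(π×52.50) = 650000 mm³.
d = 86.62 mm.

d = 86.6 mm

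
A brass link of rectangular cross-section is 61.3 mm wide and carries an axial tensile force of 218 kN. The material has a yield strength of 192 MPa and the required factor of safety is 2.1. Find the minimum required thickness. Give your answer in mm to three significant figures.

t = 38.9 mm

σ_allow = 192/2.1 = 91.43 MPa.
Required area A = F/σ_allow = 218000/91.43 = 2384 mm².
t = A/w = 2384/61.3 = 38.90 mm.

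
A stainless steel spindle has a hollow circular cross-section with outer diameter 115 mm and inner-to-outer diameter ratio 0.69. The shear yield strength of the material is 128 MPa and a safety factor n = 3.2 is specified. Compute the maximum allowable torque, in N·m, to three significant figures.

τ_allow = 128/3.2 = 40.00 MPa.
For a hollow shaft T_allow = τ_allow·πd_o³(1−k⁴)/16 with 1−k⁴ = 0.7733, so πd_o³(1−k⁴)/16 = 230900 mm³.
T_allow = 40.00×230900 = 9.237×10^6 N·mm = 9237 N·m.

T_allow = 9240 N·m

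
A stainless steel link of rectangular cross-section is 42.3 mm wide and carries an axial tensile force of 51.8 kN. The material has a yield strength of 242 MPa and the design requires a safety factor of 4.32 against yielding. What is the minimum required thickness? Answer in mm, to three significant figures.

t = 21.9 mm

σ_allow = 242/4.32 = 56.02 MPa.
Required area A = F/σ_allow = 51800/56.02 = 924.7 mm².
t = A/w = 924.7/42.3 = 21.86 mm.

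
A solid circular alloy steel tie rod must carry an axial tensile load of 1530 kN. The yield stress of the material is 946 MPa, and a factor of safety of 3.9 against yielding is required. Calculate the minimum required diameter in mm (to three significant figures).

d = 89.6 mm

Allowable stress σ_allow = 946/3.9 = 242.6 MPa.
Required area A = F/σ_allow = 1530000/242.6 = 6308 mm².
A = πd²/4 → d = √(4A/π) = 89.62 mm.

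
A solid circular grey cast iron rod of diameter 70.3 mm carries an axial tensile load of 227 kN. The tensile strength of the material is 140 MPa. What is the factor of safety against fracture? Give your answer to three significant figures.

n = 2.39

A = πd²/4 = 3882 mm².
σ = F/A = 227000/3882 = 58.48 MPa.
n = 140/58.48 = 2.394.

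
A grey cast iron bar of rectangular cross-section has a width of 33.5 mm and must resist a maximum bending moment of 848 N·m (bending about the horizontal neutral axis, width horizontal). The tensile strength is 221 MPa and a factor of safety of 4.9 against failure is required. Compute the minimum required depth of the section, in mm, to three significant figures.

σ_allow = 221/4.9 = 45.10 MPa.
For a rectangular section σ = 6M/(bh²), so h² = 6M/(b σ_allow) = 6×848000/(33.5×45.10) = 3367 mm².
h = 58.03 mm.

h = 58.0 mm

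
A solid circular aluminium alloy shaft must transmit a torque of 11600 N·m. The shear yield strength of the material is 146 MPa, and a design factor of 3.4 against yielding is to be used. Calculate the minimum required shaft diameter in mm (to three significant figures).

Allowable shear stress τ_allow = 146/3.4 = 42.94 MPa.
For a solid shaft τ = 16T/(πd³), so d³ = 16T/(π τ_allow) = 16×1.1600×10^7/(π×42.94) = 1.376×10^6 mm³.
d = (1.376×10^6)^(1/3) = 111.2 mm.

d = 111 mm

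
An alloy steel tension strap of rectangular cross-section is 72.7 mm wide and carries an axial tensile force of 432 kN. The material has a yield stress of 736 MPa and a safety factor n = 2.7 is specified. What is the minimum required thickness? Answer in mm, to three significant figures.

σ_allow = 736/2.7 = 272.6 MPa.
Required area A = F/σ_allow = 432000/272.6 = 1585 mm².
t = A/w = 1585/72.7 = 21.80 mm.

t = 21.8 mm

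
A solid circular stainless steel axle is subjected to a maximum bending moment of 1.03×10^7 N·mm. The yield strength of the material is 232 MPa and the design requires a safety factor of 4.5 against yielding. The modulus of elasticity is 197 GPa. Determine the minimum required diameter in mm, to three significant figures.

d = 127 mm

σ_allow = 232/4.5 = 51.56 MPa.
For a solid circular section σ = 32M/(πd³), so d³ = 32M/(π σ_allow) = 32×1.0300×10^7/(π×51.56) = 2.035×10^6 mm³.
d = 126.7 mm.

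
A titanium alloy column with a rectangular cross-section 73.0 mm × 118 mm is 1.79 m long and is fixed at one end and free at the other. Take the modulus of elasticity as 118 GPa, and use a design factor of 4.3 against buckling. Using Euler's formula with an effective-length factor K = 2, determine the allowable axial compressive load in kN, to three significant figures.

Buckling occurs about the weak axis: I_min = h·b³/12 = 118×73.0³/12 = 3.825×10^6 mm⁴ (b = 73.0 mm is the smaller dimension).
Effective length L_e = KL = 2×1.79 m = 3580 mm.
Euler critical load P_cr = π²EI/L_e² = π²×118000×3.825×10^6/3580² = 347600 N.
P_allow = P_cr/n = 347600/4.3 = 80840 N.

P_allow = 80.8 kN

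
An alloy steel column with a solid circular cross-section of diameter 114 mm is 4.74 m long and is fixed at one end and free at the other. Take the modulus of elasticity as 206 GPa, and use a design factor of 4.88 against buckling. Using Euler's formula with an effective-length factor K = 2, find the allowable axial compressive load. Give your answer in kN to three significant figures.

I = πd⁴/64 = π×114⁴/64 = 8.291×10^6 mm⁴.
Effective length L_e = KL = 2×4.74 m = 9480 mm.
Euler critical load P_cr = π²EI/L_e² = π²×206000×8.291×10^6/9480² = 187600 N.
P_allow = P_cr/n = 187600/4.88 = 38430 N.

P_allow = 38.4 kN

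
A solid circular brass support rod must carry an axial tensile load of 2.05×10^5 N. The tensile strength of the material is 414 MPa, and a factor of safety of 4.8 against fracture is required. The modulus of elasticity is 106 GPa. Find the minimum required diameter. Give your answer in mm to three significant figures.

d = 55.0 mm

Allowable stress σ_allow = 414/4.8 = 86.25 MPa.
Required area A = F/σ_allow = 205000/86.25 = 2377 mm².
A = πd²/4 → d = √(4A/π) = 55.01 mm.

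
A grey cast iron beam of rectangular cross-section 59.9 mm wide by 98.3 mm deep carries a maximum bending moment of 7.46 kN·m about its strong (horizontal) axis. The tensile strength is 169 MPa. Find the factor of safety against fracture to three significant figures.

Section modulus S = bh²/6 = 59.9×98.3²/6 = 96470 mm³.
σ = M/S = 7460000/96470 = 77.33 MPa.
n = 169/77.33 = 2.185.

n = 2.19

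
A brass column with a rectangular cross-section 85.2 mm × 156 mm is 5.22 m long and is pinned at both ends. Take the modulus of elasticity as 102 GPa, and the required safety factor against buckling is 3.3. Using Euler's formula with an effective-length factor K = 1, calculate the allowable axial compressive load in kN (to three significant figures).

P_allow = 90.0 kN

Buckling occurs about the weak axis: I_min = h·b³/12 = 156×85.2³/12 = 8.040×10^6 mm⁴ (b = 85.2 mm is the smaller dimension).
Effective length L_e = KL = 1×5.22 m = 5220 mm.
Euler critical load P_cr = π²EI/L_e² = π²×102000×8.040×10^6/5220² = 297000 N.
P_allow = P_cr/n = 297000/3.3 = 90010 N.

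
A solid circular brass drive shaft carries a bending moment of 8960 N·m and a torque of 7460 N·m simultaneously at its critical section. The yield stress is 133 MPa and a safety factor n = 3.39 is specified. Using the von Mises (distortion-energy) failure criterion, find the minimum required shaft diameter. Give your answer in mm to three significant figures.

σ_allow = σ_y/n = 133/3.39 = 39.23 MPa.
For a solid shaft σ_b = 32M/(πd³) and τ = 16T/(πd³), so the von Mises stress is σ' = (16/πd³)·√(4M²+3T²).
√(4M²+3T²) = √(4×(8.960×10^6)² + 3×(7.460×10^6)²) = 2.209×10^7 N·mm.
d³ = 16×2.209×10^7/(π×39.23) = 2.868×10^6 mm³.
d = 142.1 mm.

d = 142 mm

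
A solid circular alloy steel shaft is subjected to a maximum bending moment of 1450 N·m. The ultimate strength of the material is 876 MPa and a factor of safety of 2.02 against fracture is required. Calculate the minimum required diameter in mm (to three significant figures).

d = 32.4 mm

σ_allow = 876/2.02 = 433.7 MPa.
For a solid circular section σ = 32M/(πd³), so d³ = 32M/(π σ_allow) = 32×1450000/(π×433.7) = 34060 mm³.
d = 32.41 mm.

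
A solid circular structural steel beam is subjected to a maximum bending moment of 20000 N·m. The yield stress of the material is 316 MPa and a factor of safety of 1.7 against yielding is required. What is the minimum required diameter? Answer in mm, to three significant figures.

σ_allow = 316/1.7 = 185.9 MPa.
For a solid circular section σ = 32M/(πd³), so d³ = 32M/(π σ_allow) = 32×2.0000×10^7/(π×185.9) = 1.096×10^6 mm³.
d = 103.1 mm.

d = 103 mm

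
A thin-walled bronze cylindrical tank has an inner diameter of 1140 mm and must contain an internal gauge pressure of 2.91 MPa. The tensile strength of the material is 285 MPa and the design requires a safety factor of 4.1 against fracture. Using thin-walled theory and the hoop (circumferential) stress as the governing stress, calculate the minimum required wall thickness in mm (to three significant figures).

σ_allow = 285/4.1 = 69.51 MPa.
Hoop stress σ_h = pD/(2t), so t = pD/(2σ_allow) = 2.91×1140/(2×69.51) = 23.86 mm.

t = 23.9 mm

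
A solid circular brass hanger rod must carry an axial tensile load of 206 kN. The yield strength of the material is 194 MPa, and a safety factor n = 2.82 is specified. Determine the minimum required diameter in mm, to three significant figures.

Allowable stress σ_allow = 194/2.82 = 68.79 MPa.
Required area A = F/σ_allow = 206000/68.79 = 2994 mm².
A = πd²/4 → d = √(4A/π) = 61.75 mm.

d = 61.7 mm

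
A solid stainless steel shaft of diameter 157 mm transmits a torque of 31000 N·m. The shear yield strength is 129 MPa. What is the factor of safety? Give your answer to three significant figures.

τ = 16T/(πd³) = 16×3.1000×10^7/(π×157³) = 40.80 MPa.
n = τ_limit/τ = 129/40.80 = 3.162.

n = 3.16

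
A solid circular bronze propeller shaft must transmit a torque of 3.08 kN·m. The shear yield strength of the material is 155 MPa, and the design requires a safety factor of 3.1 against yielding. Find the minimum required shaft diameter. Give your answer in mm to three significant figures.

Allowable shear stress τ_allow = 155/3.1 = 50.00 MPa.
For a solid shaft τ = 16T/(πd³), so d³ = 16T/(π τ_allow) = 16×3080000/(π×50.00) = 313700 mm³.
d = (313700)^(1/3) = 67.95 mm.

d = 67.9 mm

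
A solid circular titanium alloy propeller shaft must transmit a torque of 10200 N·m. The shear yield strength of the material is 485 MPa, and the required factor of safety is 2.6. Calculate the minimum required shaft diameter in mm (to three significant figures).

d = 65.3 mm

Allowable shear stress τ_allow = 485/2.6 = 186.5 MPa.
For a solid shaft τ = 16T/(πd³), so d³ = 16T/(π τ_allow) = 16×1.0200×10^7/(π×186.5) = 278500 mm³.
d = (278500)^(1/3) = 65.30 mm.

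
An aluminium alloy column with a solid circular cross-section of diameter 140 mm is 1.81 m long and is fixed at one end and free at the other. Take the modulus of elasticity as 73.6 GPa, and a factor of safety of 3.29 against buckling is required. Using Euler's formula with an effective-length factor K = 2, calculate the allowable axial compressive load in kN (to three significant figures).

I = πd⁴/64 = π×140⁴/64 = 1.886×10^7 mm⁴.
Effective length L_e = KL = 2×1.81 m = 3620 mm.
Euler critical load P_cr = π²EI/L_e² = π²×73600×1.886×10^7/3620² = 1.045×10^6 N.
P_allow = P_cr/n = 1.045×10^6/3.29 = 317700 N.

P_allow = 318 kN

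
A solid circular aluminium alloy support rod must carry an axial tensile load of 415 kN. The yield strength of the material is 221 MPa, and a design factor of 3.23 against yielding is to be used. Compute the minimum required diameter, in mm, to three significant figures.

Allowable stress σ_allow = 221/3.23 = 68.42 MPa.
Required area A = F/σ_allow = 415000/68.42 = 6065 mm².
A = πd²/4 → d = √(4A/π) = 87.88 mm.

d = 87.9 mm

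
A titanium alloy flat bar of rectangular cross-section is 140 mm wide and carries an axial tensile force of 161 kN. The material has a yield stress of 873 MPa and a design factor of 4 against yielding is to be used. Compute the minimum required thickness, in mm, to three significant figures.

σ_allow = 873/4 = 218.2 MPa.
Required area A = F/σ_allow = 161000/218.2 = 737.7 mm².
t = A/w = 737.7/140 = 5.269 mm.

t = 5.27 mm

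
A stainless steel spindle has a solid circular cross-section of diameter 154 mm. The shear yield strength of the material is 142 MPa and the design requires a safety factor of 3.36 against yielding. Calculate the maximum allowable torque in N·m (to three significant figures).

τ_allow = 142/3.36 = 42.26 MPa.
For a solid shaft T_allow = τ_allow·πd³/16; πd³/16 = π×154³/16 = 717100 mm³.
T_allow = 42.26×717100 = 3.031×10^7 N·mm = 30310 N·m.

T_allow = 30300 N·m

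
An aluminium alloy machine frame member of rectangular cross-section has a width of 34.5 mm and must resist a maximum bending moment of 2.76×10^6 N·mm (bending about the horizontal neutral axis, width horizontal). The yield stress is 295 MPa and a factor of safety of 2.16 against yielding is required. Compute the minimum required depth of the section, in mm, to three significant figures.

h = 59.3 mm

σ_allow = 295/2.16 = 136.6 MPa.
For a rectangular section σ = 6M/(bh²), so h² = 6M/(b σ_allow) = 6×2760000/(34.5×136.6) = 3515 mm².
h = 59.28 mm.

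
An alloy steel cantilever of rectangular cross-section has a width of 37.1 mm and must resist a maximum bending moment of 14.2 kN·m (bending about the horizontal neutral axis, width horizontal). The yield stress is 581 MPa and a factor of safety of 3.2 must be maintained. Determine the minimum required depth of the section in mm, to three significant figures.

σ_allow = 581/3.2 = 181.6 MPa.
For a rectangular section σ = 6M/(bh²), so h² = 6M/(b σ_allow) = 6×1.4200×10^7/(37.1×181.6) = 12650 mm².
h = 112.5 mm.

h = 112 mm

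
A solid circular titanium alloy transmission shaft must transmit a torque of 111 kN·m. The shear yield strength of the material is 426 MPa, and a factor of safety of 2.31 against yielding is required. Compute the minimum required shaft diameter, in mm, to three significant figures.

d = 145 mm

Allowable shear stress τ_allow = 426/2.31 = 184.4 MPa.
For a solid shaft τ = 16T/(πd³), so d³ = 16T/(π τ_allow) = 16×1.1100×10^8/(π×184.4) = 3.065×10^6 mm³.
d = (3.065×10^6)^(1/3) = 145.3 mm.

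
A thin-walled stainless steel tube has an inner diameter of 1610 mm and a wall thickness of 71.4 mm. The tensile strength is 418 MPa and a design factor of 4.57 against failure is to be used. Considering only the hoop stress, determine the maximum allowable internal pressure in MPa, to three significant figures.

σ_allow = 418/4.57 = 91.47 MPa.
σ_h = pD/(2t) → p_allow = 2σ_allow t/D = 2×91.47×71.4/1610 = 8.113 MPa.

p_allow = 8.11 MPa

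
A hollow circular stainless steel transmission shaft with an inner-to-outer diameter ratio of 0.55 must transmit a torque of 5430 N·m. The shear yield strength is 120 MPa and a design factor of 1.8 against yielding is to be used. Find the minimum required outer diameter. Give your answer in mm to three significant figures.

d_o = 77.0 mm

τ_allow = 120/1.8 = 66.67 MPa.
For a hollow shaft τ = 16T/[πd_o³(1−k⁴)] with k = 0.55, so 1−k⁴ = 0.9085.
d_o³ = 16T/[π τ_allow (1−k⁴)] = 16×5430000/(π×66.67×0.9085) = 456600 mm³.
d_o = 77.00 mm.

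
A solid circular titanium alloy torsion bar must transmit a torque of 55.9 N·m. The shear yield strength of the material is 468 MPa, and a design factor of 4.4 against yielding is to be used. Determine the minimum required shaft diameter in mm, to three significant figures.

d = 13.9 mm

Allowable shear stress τ_allow = 468/4.4 = 106.4 MPa.
For a solid shaft τ = 16T/(πd³), so d³ = 16T/(π τ_allow) = 16×55900/(π×106.4) = 2677 mm³.
d = (2677)^(1/3) = 13.88 mm.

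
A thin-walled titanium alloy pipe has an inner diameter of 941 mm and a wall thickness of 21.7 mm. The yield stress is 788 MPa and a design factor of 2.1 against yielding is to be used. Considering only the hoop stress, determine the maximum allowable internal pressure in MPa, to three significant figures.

p_allow = 17.3 MPa

σ_allow = 788/2.1 = 375.2 MPa.
σ_h = pD/(2t) → p_allow = 2σ_allow t/D = 2×375.2×21.7/941 = 17.31 MPa.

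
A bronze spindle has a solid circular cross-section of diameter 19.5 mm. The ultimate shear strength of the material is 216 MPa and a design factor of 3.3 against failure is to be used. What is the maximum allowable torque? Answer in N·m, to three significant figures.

T_allow = 95.3 N·m

τ_allow = 216/3.3 = 65.45 MPa.
For a solid shaft T_allow = τ_allow·πd³/16; πd³/16 = π×19.5³/16 = 1456 mm³.
T_allow = 65.45×1456 = 95300 N·mm = 95.30 N·m.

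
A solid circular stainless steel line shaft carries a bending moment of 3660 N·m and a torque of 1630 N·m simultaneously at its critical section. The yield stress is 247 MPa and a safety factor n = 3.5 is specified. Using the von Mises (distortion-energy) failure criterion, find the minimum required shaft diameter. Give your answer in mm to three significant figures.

d = 82.7 mm

σ_allow = σ_y/n = 247/3.5 = 70.57 MPa.
For a solid shaft σ_b = 32M/(πd³) and τ = 16T/(πd³), so the von Mises stress is σ' = (16/πd³)·√(4M²+3T²).
√(4M²+3T²) = √(4×(3.660×10^6)² + 3×(1.630×10^6)²) = 7.846×10^6 N·mm.
d³ = 16×7.846×10^6/(π×70.57) = 566200 mm³.
d = 82.73 mm.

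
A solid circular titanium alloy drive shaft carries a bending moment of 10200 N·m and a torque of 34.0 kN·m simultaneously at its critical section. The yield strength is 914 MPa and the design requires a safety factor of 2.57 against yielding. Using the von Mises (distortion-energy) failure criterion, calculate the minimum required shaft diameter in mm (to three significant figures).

σ_allow = σ_y/n = 914/2.57 = 355.6 MPa.
For a solid shaft σ_b = 32M/(πd³) and τ = 16T/(πd³), so the von Mises stress is σ' = (16/πd³)·√(4M²+3T²).
√(4M²+3T²) = √(4×(1.020×10^7)² + 3×(3.400×10^7)²) = 6.232×10^7 N·mm.
d³ = 16×6.232×10^7/(π×355.6) = 892500 mm³.
d = 96.28 mm.

d = 96.3 mm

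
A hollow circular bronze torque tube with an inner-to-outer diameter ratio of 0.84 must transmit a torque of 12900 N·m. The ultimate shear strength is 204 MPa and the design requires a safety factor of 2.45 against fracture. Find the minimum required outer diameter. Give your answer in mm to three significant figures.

τ_allow = 204/2.45 = 83.27 MPa.
For a hollow shaft τ = 16T/[πd_o³(1−k⁴)] with k = 0.84, so 1−k⁴ = 0.5021.
d_o³ = 16T/[π τ_allow (1−k⁴)] = 16×1.2900×10^7/(π×83.27×0.5021) = 1.571×10^6 mm³.
d_o = 116.3 mm.

d_o = 116 mm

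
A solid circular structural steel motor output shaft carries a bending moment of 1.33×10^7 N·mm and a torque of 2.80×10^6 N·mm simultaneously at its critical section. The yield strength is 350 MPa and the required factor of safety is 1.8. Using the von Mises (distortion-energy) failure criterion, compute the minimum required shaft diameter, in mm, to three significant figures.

d = 89.1 mm

σ_allow = σ_y/n = 350/1.8 = 194.4 MPa.
For a solid shaft σ_b = 32M/(πd³) and τ = 16T/(πd³), so the von Mises stress is σ' = (16/πd³)·√(4M²+3T²).
√(4M²+3T²) = √(4×(1.330×10^7)² + 3×(2.800×10^6)²) = 2.704×10^7 N·mm.
d³ = 16×2.704×10^7/(π×194.4) = 708200 mm³.
d = 89.14 mm.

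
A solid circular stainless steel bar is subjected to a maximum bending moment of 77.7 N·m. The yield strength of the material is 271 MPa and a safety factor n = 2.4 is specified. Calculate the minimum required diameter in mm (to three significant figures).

σ_allow = 271/2.4 = 112.9 MPa.
For a solid circular section σ = 32M/(πd³), so d³ = 32M/(π σ_allow) = 32×77700/(π×112.9) = 7009 mm³.
d = 19.14 mm.

d = 19.1 mm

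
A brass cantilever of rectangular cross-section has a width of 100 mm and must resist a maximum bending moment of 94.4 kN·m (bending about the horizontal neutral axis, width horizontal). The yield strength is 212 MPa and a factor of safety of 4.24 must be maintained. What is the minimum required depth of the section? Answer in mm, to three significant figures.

h = 337 mm

σ_allow = 212/4.24 = 50.00 MPa.
For a rectangular section σ = 6M/(bh²), so h² = 6M/(b σ_allow) = 6×9.4400×10^7/(100×50.00) = 113300 mm².
h = 336.6 mm.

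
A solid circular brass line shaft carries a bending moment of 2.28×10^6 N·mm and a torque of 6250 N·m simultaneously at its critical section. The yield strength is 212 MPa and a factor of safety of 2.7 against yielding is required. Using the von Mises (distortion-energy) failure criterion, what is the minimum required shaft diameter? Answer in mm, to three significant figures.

d = 91.3 mm

σ_allow = σ_y/n = 212/2.7 = 78.52 MPa.
For a solid shaft σ_b = 32M/(πd³) and τ = 16T/(πd³), so the von Mises stress is σ' = (16/πd³)·√(4M²+3T²).
√(4M²+3T²) = √(4×(2.280×10^6)² + 3×(6.250×10^6)²) = 1.175×10^7 N·mm.
d³ = 16×1.175×10^7/(π×78.52) = 761900 mm³.
d = 91.33 mm.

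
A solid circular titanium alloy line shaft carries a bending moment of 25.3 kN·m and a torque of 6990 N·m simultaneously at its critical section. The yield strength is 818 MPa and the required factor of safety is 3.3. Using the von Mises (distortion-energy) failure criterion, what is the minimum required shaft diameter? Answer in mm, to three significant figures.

σ_allow = σ_y/n = 818/3.3 = 247.9 MPa.
For a solid shaft σ_b = 32M/(πd³) and τ = 16T/(πd³), so the von Mises stress is σ' = (16/πd³)·√(4M²+3T²).
√(4M²+3T²) = √(4×(2.530×10^7)² + 3×(6.990×10^6)²) = 5.203×10^7 N·mm.
d³ = 16×5.203×10^7/(π×247.9) = 1.069×10^6 mm³.
d = 102.2 mm.

d = 102 mm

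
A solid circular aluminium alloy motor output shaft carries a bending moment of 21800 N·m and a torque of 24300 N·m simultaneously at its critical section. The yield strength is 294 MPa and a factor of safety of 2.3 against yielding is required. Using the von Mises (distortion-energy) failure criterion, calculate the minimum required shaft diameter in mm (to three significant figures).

σ_allow = σ_y/n = 294/2.3 = 127.8 MPa.
For a solid shaft σ_b = 32M/(πd³) and τ = 16T/(πd³), so the von Mises stress is σ' = (16/πd³)·√(4M²+3T²).
√(4M²+3T²) = √(4×(2.180×10^7)² + 3×(2.430×10^7)²) = 6.060×10^7 N·mm.
d³ = 16×6.060×10^7/(π×127.8) = 2.415×10^6 mm³.
d = 134.2 mm.

d = 134 mm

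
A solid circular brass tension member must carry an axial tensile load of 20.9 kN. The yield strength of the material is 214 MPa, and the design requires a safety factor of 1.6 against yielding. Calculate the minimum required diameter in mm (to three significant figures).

d = 14.1 mm

Allowable stress σ_allow = 214/1.6 = 133.8 MPa.
Required area A = F/σ_allow = 20900/133.8 = 156.3 mm².
A = πd²/4 → d = √(4A/π) = 14.11 mm.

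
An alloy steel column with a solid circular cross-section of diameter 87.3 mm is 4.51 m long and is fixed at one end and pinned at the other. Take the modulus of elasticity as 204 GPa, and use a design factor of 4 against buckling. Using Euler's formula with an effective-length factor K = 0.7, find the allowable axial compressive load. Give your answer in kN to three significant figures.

P_allow = 144 kN

I = πd⁴/64 = π×87.3⁴/64 = 2.851×10^6 mm⁴.
Effective length L_e = KL = 0.7×4.51 m = 3157 mm.
Euler critical load P_cr = π²EI/L_e² = π²×204000×2.851×10^6/3157² = 576000 N.
P_allow = P_cr/n = 576000/4 = 144000 N.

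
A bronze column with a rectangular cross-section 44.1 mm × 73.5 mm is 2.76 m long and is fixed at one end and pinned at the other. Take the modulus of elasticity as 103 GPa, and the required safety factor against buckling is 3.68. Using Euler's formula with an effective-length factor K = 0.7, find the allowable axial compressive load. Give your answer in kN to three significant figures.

P_allow = 38.9 kN

Buckling occurs about the weak axis: I_min = h·b³/12 = 73.5×44.1³/12 = 525300 mm⁴ (b = 44.1 mm is the smaller dimension).
Effective length L_e = KL = 0.7×2.76 m = 1932 mm.
Euler critical load P_cr = π²EI/L_e² = π²×103000×525300/1932² = 143100 N.
P_allow = P_cr/n = 143100/3.68 = 38880 N.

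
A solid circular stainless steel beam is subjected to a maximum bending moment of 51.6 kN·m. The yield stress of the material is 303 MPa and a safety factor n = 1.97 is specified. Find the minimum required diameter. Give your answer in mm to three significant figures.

σ_allow = 303/1.97 = 153.8 MPa.
For a solid circular section σ = 32M/(πd³), so d³ = 32M/(π σ_allow) = 32×5.1600×10^7/(π×153.8) = 3.417×10^6 mm³.
d = 150.6 mm.

d = 151 mm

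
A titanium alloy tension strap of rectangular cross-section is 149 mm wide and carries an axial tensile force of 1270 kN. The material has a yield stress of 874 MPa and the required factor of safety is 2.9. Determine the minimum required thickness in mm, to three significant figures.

t = 28.3 mm

σ_allow = 874/2.9 = 301.4 MPa.
Required area A = F/σ_allow = 1270000/301.4 = 4214 mm².
t = A/w = 4214/149 = 28.28 mm.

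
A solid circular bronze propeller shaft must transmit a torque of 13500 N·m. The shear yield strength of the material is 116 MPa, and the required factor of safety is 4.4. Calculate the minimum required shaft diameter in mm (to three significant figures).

Allowable shear stress τ_allow = 116/4.4 = 26.36 MPa.
For a solid shaft τ = 16T/(πd³), so d³ = 16T/(π τ_allow) = 16×1.3500×10^7/(π×26.36) = 2.608×10^6 mm³.
d = (2.608×10^6)^(1/3) = 137.6 mm.

d = 138 mm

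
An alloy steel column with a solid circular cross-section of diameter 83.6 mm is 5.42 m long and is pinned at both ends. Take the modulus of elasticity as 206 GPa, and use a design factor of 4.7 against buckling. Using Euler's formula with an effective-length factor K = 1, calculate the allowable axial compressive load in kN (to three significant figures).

I = πd⁴/64 = π×83.6⁴/64 = 2.398×10^6 mm⁴.
Effective length L_e = KL = 1×5.42 m = 5420 mm.
Euler critical load P_cr = π²EI/L_e² = π²×206000×2.398×10^6/5420² = 165900 N.
P_allow = P_cr/n = 165900/4.7 = 35310 N.

P_allow = 35.3 kN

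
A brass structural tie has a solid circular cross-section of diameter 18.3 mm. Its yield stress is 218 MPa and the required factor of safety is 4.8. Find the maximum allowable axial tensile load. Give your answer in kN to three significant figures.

σ_allow = 218/4.8 = 45.42 MPa.
A = πd²/4 = π×18.3²/4 = 263.0 mm².
F_allow = σ_allow × A = 45.42×263.0 = 11950 N.

F_allow = 11.9 kN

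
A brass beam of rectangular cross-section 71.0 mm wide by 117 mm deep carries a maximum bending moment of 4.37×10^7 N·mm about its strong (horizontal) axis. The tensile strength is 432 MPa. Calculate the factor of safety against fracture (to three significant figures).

n = 1.60

Section modulus S = bh²/6 = 71.0×117²/6 = 162000 mm³.
σ = M/S = 4.3700×10^7/162000 = 269.8 MPa.
n = 432/269.8 = 1.601.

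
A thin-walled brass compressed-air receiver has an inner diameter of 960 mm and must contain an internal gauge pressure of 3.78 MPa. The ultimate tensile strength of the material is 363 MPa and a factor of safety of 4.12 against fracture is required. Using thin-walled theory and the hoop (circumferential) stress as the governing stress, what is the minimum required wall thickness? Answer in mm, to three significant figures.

t = 20.6 mm

σ_allow = 363/4.12 = 88.11 MPa.
Hoop stress σ_h = pD/(2t), so t = pD/(2σ_allow) = 3.78×960/(2×88.11) = 20.59 mm.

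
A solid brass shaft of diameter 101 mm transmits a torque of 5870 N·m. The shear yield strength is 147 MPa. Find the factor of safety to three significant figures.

n = 5.07

τ = 16T/(πd³) = 16×5870000/(π×101³) = 29.02 MPa.
n = τ_limit/τ = 147/29.02 = 5.066.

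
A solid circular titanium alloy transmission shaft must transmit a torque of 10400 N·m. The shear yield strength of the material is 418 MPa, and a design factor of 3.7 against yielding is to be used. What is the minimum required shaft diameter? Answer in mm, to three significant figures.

Allowable shear stress τ_allow = 418/3.7 = 113.0 MPa.
For a solid shaft τ = 16T/(πd³), so d³ = 16T/(π τ_allow) = 16×1.0400×10^7/(π×113.0) = 468800 mm³.
d = (468800)^(1/3) = 77.69 mm.

d = 77.7 mm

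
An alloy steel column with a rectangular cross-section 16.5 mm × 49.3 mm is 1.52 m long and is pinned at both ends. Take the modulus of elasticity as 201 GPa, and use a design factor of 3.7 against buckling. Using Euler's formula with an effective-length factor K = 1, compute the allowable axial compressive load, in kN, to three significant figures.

Buckling occurs about the weak axis: I_min = h·b³/12 = 49.3×16.5³/12 = 18460 mm⁴ (b = 16.5 mm is the smaller dimension).
Effective length L_e = KL = 1×1.52 m = 1520 mm.
Euler critical load P_cr = π²EI/L_e² = π²×201000×18460/1520² = 15850 N.
P_allow = P_cr/n = 15850/3.7 = 4283 N.

P_allow = 4.28 kN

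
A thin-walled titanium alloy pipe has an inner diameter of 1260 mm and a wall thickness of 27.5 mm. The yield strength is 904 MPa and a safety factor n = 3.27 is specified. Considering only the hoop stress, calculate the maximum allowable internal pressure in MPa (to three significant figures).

p_allow = 12.1 MPa

σ_allow = 904/3.27 = 276.5 MPa.
σ_h = pD/(2t) → p_allow = 2σ_allow t/D = 2×276.5×27.5/1260 = 12.07 MPa.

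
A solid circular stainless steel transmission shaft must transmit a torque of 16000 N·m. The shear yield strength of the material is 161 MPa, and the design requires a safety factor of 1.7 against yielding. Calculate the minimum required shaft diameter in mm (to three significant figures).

d = 95.1 mm

Allowable shear stress τ_allow = 161/1.7 = 94.71 MPa.
For a solid shaft τ = 16T/(πd³), so d³ = 16T/(π τ_allow) = 16×1.6000×10^7/(π×94.71) = 860400 mm³.
d = (860400)^(1/3) = 95.11 mm.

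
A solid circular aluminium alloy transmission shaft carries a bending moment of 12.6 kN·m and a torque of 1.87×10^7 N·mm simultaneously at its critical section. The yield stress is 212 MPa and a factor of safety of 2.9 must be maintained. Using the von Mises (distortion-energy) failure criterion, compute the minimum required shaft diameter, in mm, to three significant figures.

σ_allow = σ_y/n = 212/2.9 = 73.10 MPa.
For a solid shaft σ_b = 32M/(πd³) and τ = 16T/(πd³), so the von Mises stress is σ' = (16/πd³)·√(4M²+3T²).
√(4M²+3T²) = √(4×(1.260×10^7)² + 3×(1.870×10^7)²) = 4.104×10^7 N·mm.
d³ = 16×4.104×10^7/(π×73.10) = 2.859×10^6 mm³.
d = 141.9 mm.

d = 142 mm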